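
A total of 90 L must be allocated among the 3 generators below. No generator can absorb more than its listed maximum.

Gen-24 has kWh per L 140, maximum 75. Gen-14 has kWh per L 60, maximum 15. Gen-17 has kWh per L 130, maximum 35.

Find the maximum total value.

12450

Rank by kWh per L: Gen-24 140 > Gen-17 130 > Gen-14 60.
Gen-24 takes 75 to reach its cap of 75 ; 15 left.
Gen-17 has room for 35 but only 15 remain, so it gets 15.
Total = 140×75 + 130×15 = 12450.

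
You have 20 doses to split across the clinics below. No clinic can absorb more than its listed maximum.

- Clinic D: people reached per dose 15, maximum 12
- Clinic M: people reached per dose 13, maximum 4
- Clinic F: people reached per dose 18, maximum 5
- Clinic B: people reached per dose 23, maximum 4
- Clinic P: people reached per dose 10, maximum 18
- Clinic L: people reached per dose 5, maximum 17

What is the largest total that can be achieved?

347

Highest people reached per dose first: Clinic B 23 > Clinic F 18 > Clinic D 15 > Clinic M 13 > Clinic P 10 > Clinic L 5.
Give Clinic B 4 to hit its cap of 4 ; 16 left.
Clinic F: +5 to 5 (cap) ; 11 left.
Clinic D has room for 12 but only 11 remain, so it gets 11.
Total = 15×11 + 18×5 + 23×4 = 347.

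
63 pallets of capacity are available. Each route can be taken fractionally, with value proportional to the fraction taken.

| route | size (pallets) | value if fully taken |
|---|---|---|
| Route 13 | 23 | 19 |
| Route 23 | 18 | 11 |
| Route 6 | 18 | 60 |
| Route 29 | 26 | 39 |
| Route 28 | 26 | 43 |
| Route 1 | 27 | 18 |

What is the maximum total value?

131.5

Rank by value-to-size ratio: Route 6 60/18≈3.33, Route 28 43/26≈1.65, Route 29 39/26≈1.5, Route 13 19/23≈0.826, Route 1 18/27≈0.667, Route 23 11/18≈0.611.
Take all of Route 6 (18 pallets, value 60) ; 45 pallets left.
All 26 pallets of Route 28 fit (value 43) ; 19 remain.
Fill the last 19 pallets with part of Route 29: 19/26 of it earns 28.5.
Total value = 131.5.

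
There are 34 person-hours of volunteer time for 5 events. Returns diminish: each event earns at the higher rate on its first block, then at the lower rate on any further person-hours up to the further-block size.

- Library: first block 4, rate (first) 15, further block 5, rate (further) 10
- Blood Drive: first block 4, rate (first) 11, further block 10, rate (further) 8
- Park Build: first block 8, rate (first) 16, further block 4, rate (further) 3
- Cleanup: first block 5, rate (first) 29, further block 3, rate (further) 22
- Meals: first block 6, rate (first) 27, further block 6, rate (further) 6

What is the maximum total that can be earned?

Rank every tier by rate: Cleanup/first 29 > Meals/first 27 > Cleanup/second 22 > Park Build/first 16 > Library/first 15 > Blood Drive/first 11 > Library/second 10 > Blood Drive/second 8 > Meals/second 6 > Park Build/second 3.
Cleanup/first (29): +5 — 29 left.
Meals/first (27): +6 — 23 left.
Fill Cleanup second block (3 at 22) — 20 left.
Fill Park Build first block (8 at 16) — 12 left.
Library/first (15): +4 — 8 left.
Fill Blood Drive first block (4 at 11) — 4 left.
Library/second: +4 of 5 at 10; pool empty.
Total = 29×5 + 27×6 + 22×3 + 16×8 + 15×4 + 11×4 + 10×4 = 645.

645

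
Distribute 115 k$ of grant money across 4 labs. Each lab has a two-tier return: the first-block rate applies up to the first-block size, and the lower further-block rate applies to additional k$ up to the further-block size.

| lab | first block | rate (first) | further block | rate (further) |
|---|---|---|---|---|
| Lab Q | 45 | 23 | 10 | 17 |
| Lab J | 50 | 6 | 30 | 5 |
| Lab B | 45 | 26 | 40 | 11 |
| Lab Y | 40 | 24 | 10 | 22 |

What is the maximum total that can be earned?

2820

Rank every tier by rate: Lab B/tier1 26 > Lab Y/tier1 24 > Lab Q/tier1 23 > Lab Y/tier2 22 > Lab Q/tier2 17 > Lab B/tier2 11 > Lab J/tier1 6 > Lab J/tier2 5.
Lab B/tier1 (26): +45 → 70 left.
Lab Y tier1 at 24: fill all 40 → 30 left.
30 remain; put them into Lab Q tier1 at 23.
Total = 26×45 + 24×40 + 23×30 = 2820.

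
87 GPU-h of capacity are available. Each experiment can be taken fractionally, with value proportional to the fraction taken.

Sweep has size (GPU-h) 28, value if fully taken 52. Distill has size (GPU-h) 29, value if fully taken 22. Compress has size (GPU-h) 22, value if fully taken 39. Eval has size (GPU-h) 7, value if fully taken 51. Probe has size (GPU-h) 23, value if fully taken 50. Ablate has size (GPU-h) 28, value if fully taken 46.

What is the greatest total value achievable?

203.5

Rank by value-to-size ratio: Eval 51/7≈7.29, Probe 50/23≈2.17, Sweep 52/28≈1.86, Compress 39/22≈1.77, Ablate 46/28≈1.64, Distill 22/29≈0.759.
Take all of Eval (7 GPU-h, value 51) → 80 GPU-h left.
All 23 GPU-h of Probe fit (value 50) → 57 remain.
Take all of Sweep (28 GPU-h, value 52) → 29 GPU-h left.
All 22 GPU-h of Compress fit (value 39) → 7 remain.
7 GPU-h left: a 7/28 share of Ablate gives 46×7/28 = 11.5.
Total value = 203.5.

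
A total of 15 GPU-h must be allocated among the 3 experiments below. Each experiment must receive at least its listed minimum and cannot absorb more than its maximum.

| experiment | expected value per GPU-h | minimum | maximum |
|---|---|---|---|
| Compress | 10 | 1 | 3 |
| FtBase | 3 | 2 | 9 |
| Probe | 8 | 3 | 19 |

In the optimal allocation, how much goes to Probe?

10

Meeting every minimum uses 1+2+3 = 6 GPU-h, leaving 9.
Rank by expected value per GPU-h: Compress 10 > Probe 8 > FtBase 3.
Give Compress 2 more to hit its cap of 3 → 7 left.
Probe: +7 (room for 16) → 10. Pool exhausted.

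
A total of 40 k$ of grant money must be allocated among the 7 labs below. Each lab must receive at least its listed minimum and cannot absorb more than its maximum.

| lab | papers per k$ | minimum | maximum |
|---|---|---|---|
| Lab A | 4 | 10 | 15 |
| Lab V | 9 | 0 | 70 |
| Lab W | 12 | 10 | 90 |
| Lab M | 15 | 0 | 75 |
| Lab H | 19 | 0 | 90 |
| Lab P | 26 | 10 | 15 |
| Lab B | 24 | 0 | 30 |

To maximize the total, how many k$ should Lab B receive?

5

Meeting every minimum uses 10+0+10+0+0+10+0 = 30 k$, leaving 10.
Highest papers per k$ first: Lab P 26 > Lab B 24 > Lab H 19 > Lab M 15 > Lab W 12 > Lab V 9 > Lab A 4.
Lab P takes 5 more to reach its cap of 15 — 5 left.
Lab B: +5 (room for 30) → 5. Pool exhausted.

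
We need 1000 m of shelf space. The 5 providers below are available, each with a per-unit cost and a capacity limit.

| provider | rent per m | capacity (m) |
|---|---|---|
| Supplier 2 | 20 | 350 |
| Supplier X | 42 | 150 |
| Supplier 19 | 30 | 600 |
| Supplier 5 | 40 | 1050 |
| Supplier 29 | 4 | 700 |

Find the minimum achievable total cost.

Fill from the cheapest provider first.
Supplier 29 (4): use full 700 ; 300 m to go.
Take 300 from Supplier 2 at 20 to finish.
Supplier 19, Supplier 5, Supplier X: unused.
Cost = 700×4 + 300×20 = 8800.

8800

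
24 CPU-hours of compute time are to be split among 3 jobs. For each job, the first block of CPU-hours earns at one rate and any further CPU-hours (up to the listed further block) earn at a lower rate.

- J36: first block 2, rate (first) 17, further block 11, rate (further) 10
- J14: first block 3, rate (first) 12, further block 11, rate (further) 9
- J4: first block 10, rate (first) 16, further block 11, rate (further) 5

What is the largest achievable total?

320

Treat each block as its own option and order by rate: J36/first 17 > J4/first 16 > J14/first 12 > J36/second 10 > J14/second 9 > J4/second 5.
J36 first at 17: fill all 2 → 22 left.
Fill J4 first block (10 at 16) → 12 left.
Fill J14 first block (3 at 12) → 9 left.
J36/second: +9 of 11 at 10; pool empty.
Total = 17×2 + 16×10 + 12×3 + 10×9 = 320.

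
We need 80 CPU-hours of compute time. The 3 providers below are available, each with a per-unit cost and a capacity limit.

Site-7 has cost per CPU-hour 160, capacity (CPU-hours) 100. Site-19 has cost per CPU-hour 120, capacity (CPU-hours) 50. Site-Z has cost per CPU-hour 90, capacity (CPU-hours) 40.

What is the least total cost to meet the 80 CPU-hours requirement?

8400

Cheapest first:
Site-Z at 90: take all 40 CPU-hours ; 40 still needed.
Site-19 at 120: take 40 of its 50 ; requirement met.
Site-7: unused.
Cost = 40×90 + 40×120 = 8400.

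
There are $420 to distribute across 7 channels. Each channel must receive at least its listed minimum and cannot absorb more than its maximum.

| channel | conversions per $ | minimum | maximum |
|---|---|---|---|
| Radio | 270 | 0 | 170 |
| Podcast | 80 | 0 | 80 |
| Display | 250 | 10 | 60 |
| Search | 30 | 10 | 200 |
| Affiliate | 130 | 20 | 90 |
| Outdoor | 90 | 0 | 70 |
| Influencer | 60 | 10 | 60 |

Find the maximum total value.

Meeting every minimum uses 0+0+10+10+20+0+10 = 50 $, leaving 370.
Order the channels by conversions per $: Radio 270 > Display 250 > Affiliate 130 > Outdoor 90 > Podcast 80 > Influencer 60 > Search 30.
Give Radio 170 more to hit its cap of 170 — 200 left.
Display: +50 to 60 (cap) — 150 left.
Give Affiliate 70 more to hit its cap of 90 — 80 left.
Give Outdoor 70 more to hit its cap of 70 — 10 left.
Only 10 left; Podcast takes them to reach 10.
Total = 270×170 + 80×10 + 250×60 + 30×10 + 130×90 + 90×70 + 60×10 = 80600.

80600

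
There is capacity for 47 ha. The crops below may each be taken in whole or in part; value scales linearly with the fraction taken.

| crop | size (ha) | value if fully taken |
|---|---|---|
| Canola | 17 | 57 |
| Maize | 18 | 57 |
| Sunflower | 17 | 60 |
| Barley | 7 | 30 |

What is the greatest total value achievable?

Rank by value-to-size ratio: Barley 30/7≈4.29, Sunflower 60/17≈3.53, Canola 57/17≈3.35, Maize 57/18≈3.17.
Take all of Barley (7 ha, value 30) ; 40 ha left.
Sunflower: take in full, 17 ha for value 60 ; 23 left.
All 17 ha of Canola fit (value 57) ; 6 remain.
Fill the last 6 ha with part of Maize: 6/18 of it earns 19.
Total value = 166.

166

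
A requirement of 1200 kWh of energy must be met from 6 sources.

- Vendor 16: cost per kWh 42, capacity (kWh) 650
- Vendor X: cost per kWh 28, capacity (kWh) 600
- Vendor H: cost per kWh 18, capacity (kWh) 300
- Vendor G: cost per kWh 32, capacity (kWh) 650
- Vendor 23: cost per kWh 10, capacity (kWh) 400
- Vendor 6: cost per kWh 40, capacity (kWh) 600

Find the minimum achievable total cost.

Cheapest first:
Vendor 23 (10): use full 400 ; 800 kWh to go.
Vendor H (18): use full 300 ; 500 kWh to go.
Vendor X (28): take the remaining 500 ; done.
Vendor G, Vendor 6, Vendor 16: unused.
Cost = 400×10 + 300×18 + 500×28 = 23400.

23400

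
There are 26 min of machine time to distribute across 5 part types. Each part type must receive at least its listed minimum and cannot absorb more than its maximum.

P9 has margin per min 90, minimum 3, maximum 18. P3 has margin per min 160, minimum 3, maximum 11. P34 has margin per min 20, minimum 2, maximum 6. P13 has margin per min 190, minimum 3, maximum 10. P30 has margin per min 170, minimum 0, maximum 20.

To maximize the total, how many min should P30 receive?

Meeting every minimum uses 3+3+2+3+0 = 11 min, leaving 15.
Order the part types by margin per min: P13 190 > P30 170 > P3 160 > P9 90 > P34 20.
P13 takes 7 more to reach its cap of 10 → 8 left.
P30: +8 (room for 20) → 8. Pool exhausted.

8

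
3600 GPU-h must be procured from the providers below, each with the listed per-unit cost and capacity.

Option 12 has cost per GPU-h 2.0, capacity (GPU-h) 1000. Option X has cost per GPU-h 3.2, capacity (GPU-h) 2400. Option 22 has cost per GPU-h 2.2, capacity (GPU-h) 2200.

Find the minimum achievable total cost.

8120

Fill from the cheapest provider first.
Option 12 at 2.0: take all 1000 GPU-h — 2600 still needed.
Option 22 at 2.2: take all 2200 GPU-h — 400 still needed.
Option X at 3.2: take 400 of its 2400 — requirement met.
Cost = 1000×2.0 + 2200×2.2 + 400×3.2 = 8120.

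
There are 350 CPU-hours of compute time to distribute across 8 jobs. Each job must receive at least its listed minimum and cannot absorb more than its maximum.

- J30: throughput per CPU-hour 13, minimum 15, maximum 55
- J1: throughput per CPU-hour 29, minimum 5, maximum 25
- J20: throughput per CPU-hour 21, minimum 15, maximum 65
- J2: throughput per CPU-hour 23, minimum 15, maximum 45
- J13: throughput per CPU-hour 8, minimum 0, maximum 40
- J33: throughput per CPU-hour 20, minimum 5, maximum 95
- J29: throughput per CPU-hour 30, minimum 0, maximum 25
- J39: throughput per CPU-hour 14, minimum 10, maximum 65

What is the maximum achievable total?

7075

Meeting every minimum uses 15+5+15+15+0+5+0+10 = 65 CPU-hours, leaving 285.
Rank by throughput per CPU-hour: J29 30 > J1 29 > J2 23 > J20 21 > J33 20 > J39 14 > J30 13 > J13 8.
J29 takes 25 more to reach its cap of 25 — 260 left.
J1: +20 to 25 (cap) — 240 left.
J2 takes 30 more to reach its cap of 45 — 210 left.
J20: +50 to 65 (cap) — 160 left.
Give J33 90 more to hit its cap of 95 — 70 left.
Give J39 55 more to hit its cap of 65 — 15 left.
J30: +15 (room for 40) → 30. Pool exhausted.
Total = 13×30 + 29×25 + 21×65 + 23×45 + 20×95 + 30×25 + 14×65 = 7075.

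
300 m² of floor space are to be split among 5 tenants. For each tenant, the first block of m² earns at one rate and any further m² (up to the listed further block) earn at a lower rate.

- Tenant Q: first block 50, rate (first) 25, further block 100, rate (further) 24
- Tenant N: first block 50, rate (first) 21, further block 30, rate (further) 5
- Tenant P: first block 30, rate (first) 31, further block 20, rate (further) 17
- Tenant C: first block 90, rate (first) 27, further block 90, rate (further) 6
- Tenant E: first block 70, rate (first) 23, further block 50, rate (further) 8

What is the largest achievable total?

7700

Rank every tier by rate: Tenant P/T1 31 > Tenant C/T1 27 > Tenant Q/T1 25 > Tenant Q/T2 24 > Tenant E/T1 23 > Tenant N/T1 21 > Tenant P/T2 17 > Tenant E/T2 8 > Tenant C/T2 6 > Tenant N/T2 5.
Fill Tenant P T1 block (30 at 31) — 270 left.
Tenant C/T1 (27): +90 — 180 left.
Tenant Q/T1 (25): +50 — 130 left.
Fill Tenant Q T2 block (100 at 24) — 30 left.
30 remain; put them into Tenant E T1 at 23.
Total = 31×30 + 27×90 + 25×50 + 24×100 + 23×30 = 7700.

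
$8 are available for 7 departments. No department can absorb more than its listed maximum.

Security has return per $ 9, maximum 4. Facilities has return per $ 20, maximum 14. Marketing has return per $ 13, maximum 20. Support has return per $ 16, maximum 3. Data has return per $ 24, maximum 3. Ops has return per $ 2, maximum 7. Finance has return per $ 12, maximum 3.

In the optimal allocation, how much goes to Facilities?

Highest return per $ first: Data 24 > Facilities 20 > Support 16 > Marketing 13 > Finance 12 > Security 9 > Ops 2.
Give Data 3 to hit its cap of 3 ; 5 left.
Facilities has room for 14 but only 5 remain, so it gets 5.

5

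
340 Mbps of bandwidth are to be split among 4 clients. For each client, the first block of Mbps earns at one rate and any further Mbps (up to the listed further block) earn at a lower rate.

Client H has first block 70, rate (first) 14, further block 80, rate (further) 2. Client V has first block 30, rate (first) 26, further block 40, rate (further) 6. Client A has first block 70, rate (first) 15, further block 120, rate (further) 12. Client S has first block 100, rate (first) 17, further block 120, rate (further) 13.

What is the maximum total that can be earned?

5420

Rank every tier by rate: Client V/T1 26 > Client S/T1 17 > Client A/T1 15 > Client H/T1 14 > Client S/T2 13 > Client A/T2 12 > Client V/T2 6 > Client H/T2 2.
Fill Client V T1 block (30 at 26) ; 310 left.
Client S T1 at 17: fill all 100 ; 210 left.
Client A T1 at 15: fill all 70 ; 140 left.
Fill Client H T1 block (70 at 14) ; 70 left.
Client S/T2: +70 of 120 at 13; pool empty.
Total = 26×30 + 17×100 + 15×70 + 14×70 + 13×70 = 5420.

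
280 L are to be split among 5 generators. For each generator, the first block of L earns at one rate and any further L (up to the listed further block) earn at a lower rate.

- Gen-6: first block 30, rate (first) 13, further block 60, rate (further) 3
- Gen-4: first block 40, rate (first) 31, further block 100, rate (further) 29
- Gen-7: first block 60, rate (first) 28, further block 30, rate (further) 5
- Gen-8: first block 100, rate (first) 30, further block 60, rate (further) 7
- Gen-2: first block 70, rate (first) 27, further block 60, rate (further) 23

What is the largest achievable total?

Rank every tier by rate: Gen-4/first 31 > Gen-8/first 30 > Gen-4/second 29 > Gen-7/first 28 > Gen-2/first 27 > Gen-2/second 23 > Gen-6/first 13 > Gen-8/second 7 > Gen-7/second 5 > Gen-6/second 3.
Gen-4/first (31): +40 ; 240 left.
Gen-8 first at 30: fill all 100 ; 140 left.
Gen-4 second at 29: fill all 100 ; 40 left.
Gen-7 first at 28: only 40 left, fill 40.
Total = 31×40 + 30×100 + 29×100 + 28×40 = 8260.

8260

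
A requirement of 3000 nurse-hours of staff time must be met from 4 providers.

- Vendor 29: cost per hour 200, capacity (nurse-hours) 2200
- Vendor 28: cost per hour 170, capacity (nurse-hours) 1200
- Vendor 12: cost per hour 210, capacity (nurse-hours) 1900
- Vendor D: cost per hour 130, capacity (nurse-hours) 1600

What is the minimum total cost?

452000

Cheapest first:
Vendor D at 130: take all 1600 nurse-hours → 1400 still needed.
Vendor 28 at 170: take all 1200 nurse-hours → 200 still needed.
Vendor 29 (200): take the remaining 200 → done.
Vendor 12: unused.
Cost = 1600×130 + 1200×170 + 200×200 = 452000.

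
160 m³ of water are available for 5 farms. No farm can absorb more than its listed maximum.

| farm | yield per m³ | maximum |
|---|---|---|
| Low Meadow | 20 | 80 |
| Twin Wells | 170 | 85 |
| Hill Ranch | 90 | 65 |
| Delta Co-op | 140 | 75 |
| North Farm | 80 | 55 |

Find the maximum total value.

24950

Order the farms by yield per m³: Twin Wells 170 > Delta Co-op 140 > Hill Ranch 90 > North Farm 80 > Low Meadow 20.
Twin Wells: +85 to 85 (cap) ; 75 left.
Give Delta Co-op 75 to hit its cap of 75 ; 0 left.
Total = 170×85 + 140×75 = 24950.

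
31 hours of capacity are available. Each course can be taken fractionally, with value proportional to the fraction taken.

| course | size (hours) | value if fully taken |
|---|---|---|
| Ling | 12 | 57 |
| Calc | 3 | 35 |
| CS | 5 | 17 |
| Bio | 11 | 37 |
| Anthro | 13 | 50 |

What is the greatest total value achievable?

Best value per unit of size first: Calc 35/3≈11.7, Ling 57/12≈4.75, Anthro 50/13≈3.85, CS 17/5≈3.4, Bio 37/11≈3.36.
Take all of Calc (3 hours, value 35) → 28 hours left.
All 12 hours of Ling fit (value 57) → 16 remain.
Anthro: take in full, 13 hours for value 50 → 3 left.
3 hours left: a 3/5 share of CS gives 17×3/5 = 10.2.
Total value = 152.2.

152.2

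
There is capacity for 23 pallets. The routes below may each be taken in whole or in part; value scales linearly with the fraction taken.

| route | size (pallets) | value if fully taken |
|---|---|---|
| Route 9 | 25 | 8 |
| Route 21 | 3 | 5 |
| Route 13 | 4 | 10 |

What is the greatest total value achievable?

20.12

Sort by value density: Route 13 10/4≈2.5, Route 21 5/3≈1.67, Route 9 8/25≈0.32.
All 4 pallets of Route 13 fit (value 10) → 19 remain.
Route 21: take in full, 3 pallets for value 5 → 16 left.
Fill the last 16 pallets with part of Route 9: 16/25 of it earns 5.12.
Total value = 20.12.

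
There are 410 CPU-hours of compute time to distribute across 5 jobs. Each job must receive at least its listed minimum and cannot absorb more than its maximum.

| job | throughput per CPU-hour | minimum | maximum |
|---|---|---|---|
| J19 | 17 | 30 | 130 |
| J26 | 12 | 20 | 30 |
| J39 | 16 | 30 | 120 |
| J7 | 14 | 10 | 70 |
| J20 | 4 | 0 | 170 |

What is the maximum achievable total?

Meeting every minimum uses 30+20+30+10+0 = 90 CPU-hours, leaving 320.
Rank by throughput per CPU-hour: J19 17 > J39 16 > J7 14 > J26 12 > J20 4.
J19 takes 100 more to reach its cap of 130 — 220 left.
Give J39 90 more to hit its cap of 120 — 130 left.
J7 takes 60 more to reach its cap of 70 — 70 left.
Give J26 10 more to hit its cap of 30 — 60 left.
J20: +60 (room for 170) → 60. Pool exhausted.
Total = 17×130 + 12×30 + 16×120 + 14×70 + 4×60 = 5710.

5710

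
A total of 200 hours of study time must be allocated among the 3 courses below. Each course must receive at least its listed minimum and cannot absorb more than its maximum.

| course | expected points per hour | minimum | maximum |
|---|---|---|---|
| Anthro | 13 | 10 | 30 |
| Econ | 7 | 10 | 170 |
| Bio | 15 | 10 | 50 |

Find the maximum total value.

1980

Meeting every minimum uses 10+10+10 = 30 hours, leaving 170.
Order the courses by expected points per hour: Bio 15 > Anthro 13 > Econ 7.
Bio: +40 to 50 (cap) — 130 left.
Anthro: +20 to 30 (cap) — 110 left.
Econ: +110 (room for 160) → 120. Pool exhausted.
Total = 13×30 + 7×120 + 15×50 = 1980.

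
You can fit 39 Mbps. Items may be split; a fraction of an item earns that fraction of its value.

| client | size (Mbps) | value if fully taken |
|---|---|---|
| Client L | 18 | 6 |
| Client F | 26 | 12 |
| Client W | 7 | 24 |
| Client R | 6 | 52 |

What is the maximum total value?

Best value per unit of size first: Client R 52/6≈8.67, Client W 24/7≈3.43, Client F 12/26≈0.462, Client L 6/18≈0.333.
Take all of Client R (6 Mbps, value 52) — 33 Mbps left.
All 7 Mbps of Client W fit (value 24) — 26 remain.
Take all of Client F (26 Mbps, value 12) — 0 Mbps left.
Total value = 88.

88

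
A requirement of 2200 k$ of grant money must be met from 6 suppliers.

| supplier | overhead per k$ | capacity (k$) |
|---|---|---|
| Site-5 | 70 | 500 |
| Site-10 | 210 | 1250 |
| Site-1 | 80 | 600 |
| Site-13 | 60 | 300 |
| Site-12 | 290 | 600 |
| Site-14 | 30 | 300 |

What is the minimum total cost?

Cheapest first:
Take 300 from Site-14 at 30 → need 1900 more.
Take 300 from Site-13 at 60 → need 1600 more.
Site-5 (70): use full 500 → 1100 k$ to go.
Site-1 (80): use full 600 → 500 k$ to go.
Take 500 from Site-10 at 210 to finish.
Site-12: unused.
Cost = 300×30 + 300×60 + 500×70 + 600×80 + 500×210 = 215000.

215000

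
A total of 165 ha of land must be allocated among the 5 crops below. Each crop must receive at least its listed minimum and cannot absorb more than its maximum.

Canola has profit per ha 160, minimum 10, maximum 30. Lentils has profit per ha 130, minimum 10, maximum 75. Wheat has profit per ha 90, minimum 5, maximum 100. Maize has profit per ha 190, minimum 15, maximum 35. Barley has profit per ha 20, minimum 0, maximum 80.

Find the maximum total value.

Meeting every minimum uses 10+10+5+15+0 = 40 ha, leaving 125.
Order the crops by profit per ha: Maize 190 > Canola 160 > Lentils 130 > Wheat 90 > Barley 20.
Maize: +20 to 35 (cap) ; 105 left.
Canola takes 20 more to reach its cap of 30 ; 85 left.
Lentils: +65 to 75 (cap) ; 20 left.
Wheat has room for 95 more but only 20 remain, so it gets 25.
Total = 160×30 + 130×75 + 90×25 + 190×35 = 23450.

23450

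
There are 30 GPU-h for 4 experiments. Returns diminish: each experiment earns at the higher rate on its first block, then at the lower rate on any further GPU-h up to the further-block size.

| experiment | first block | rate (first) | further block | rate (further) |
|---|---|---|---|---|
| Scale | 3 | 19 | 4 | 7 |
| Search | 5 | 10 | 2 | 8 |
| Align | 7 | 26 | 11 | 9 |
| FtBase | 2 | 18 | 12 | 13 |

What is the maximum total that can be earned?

Order all 8 blocks by rate: Align/tier1 26 > Scale/tier1 19 > FtBase/tier1 18 > FtBase/tier2 13 > Search/tier1 10 > Align/tier2 9 > Search/tier2 8 > Scale/tier2 7.
Align/tier1 (26): +7 — 23 left.
Fill Scale tier1 block (3 at 19) — 20 left.
FtBase/tier1 (18): +2 — 18 left.
Fill FtBase tier2 block (12 at 13) — 6 left.
Search tier1 at 10: fill all 5 — 1 left.
Align tier2 at 9: only 1 left, fill 1.
Total = 26×7 + 19×3 + 18×2 + 13×12 + 10×5 + 9×1 = 490.

490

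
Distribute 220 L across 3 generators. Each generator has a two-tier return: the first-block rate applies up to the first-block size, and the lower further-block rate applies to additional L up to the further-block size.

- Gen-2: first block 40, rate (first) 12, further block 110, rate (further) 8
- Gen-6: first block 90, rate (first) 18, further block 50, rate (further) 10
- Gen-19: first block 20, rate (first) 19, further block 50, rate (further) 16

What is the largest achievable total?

Treat each block as its own option and order by rate: Gen-19/first 19 > Gen-6/first 18 > Gen-19/second 16 > Gen-2/first 12 > Gen-6/second 10 > Gen-2/second 8.
Fill Gen-19 first block (20 at 19) — 200 left.
Fill Gen-6 first block (90 at 18) — 110 left.
Gen-19/second (16): +50 — 60 left.
Fill Gen-2 first block (40 at 12) — 20 left.
Gen-6 second at 10: only 20 left, fill 20.
Total = 19×20 + 18×90 + 16×50 + 12×40 + 10×20 = 3480.

3480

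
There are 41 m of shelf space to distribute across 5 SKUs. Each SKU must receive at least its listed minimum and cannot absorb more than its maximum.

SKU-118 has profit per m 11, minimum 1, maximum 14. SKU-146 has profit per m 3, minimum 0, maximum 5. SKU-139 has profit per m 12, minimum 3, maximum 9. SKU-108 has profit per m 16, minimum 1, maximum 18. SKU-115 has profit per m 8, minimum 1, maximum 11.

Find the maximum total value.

547

Meeting every minimum uses 1+0+3+1+1 = 6 m, leaving 35.
Order the SKUs by profit per m: SKU-108 16 > SKU-139 12 > SKU-118 11 > SKU-115 8 > SKU-146 3.
Give SKU-108 17 more to hit its cap of 18 → 18 left.
SKU-139: +6 to 9 (cap) → 12 left.
SKU-118: +12 (room for 13) → 13. Pool exhausted.
Total = 11×13 + 12×9 + 16×18 + 8×1 = 547.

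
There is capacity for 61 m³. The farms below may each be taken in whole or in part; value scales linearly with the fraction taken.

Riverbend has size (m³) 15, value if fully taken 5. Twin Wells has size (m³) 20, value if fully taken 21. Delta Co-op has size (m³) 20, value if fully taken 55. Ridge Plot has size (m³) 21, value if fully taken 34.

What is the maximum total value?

110

Rank by value-to-size ratio: Delta Co-op 55/20≈2.75, Ridge Plot 34/21≈1.62, Twin Wells 21/20≈1.05, Riverbend 5/15≈0.333.
All 20 m³ of Delta Co-op fit (value 55) — 41 remain.
Take all of Ridge Plot (21 m³, value 34) — 20 m³ left.
Twin Wells: take in full, 20 m³ for value 21 — 0 left.
Total value = 110.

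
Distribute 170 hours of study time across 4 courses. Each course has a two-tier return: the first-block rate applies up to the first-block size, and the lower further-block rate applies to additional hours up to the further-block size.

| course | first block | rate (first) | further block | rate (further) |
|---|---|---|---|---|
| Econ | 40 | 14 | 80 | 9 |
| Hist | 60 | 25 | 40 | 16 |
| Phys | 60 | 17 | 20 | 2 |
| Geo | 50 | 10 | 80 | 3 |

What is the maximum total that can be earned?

3300

Order all 8 blocks by rate: Hist/first 25 > Phys/first 17 > Hist/second 16 > Econ/first 14 > Geo/first 10 > Econ/second 9 > Geo/second 3 > Phys/second 2.
Hist/first (25): +60 — 110 left.
Phys first at 17: fill all 60 — 50 left.
Fill Hist second block (40 at 16) — 10 left.
Econ/first: +10 of 40 at 14; pool empty.
Total = 25×60 + 17×60 + 16×40 + 14×10 = 3300.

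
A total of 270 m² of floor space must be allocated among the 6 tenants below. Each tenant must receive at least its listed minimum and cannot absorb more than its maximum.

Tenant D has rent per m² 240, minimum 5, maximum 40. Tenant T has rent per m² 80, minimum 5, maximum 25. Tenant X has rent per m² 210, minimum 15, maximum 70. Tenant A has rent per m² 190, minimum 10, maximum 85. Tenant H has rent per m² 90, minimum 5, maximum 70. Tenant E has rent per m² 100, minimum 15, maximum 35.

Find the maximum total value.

Meeting every minimum uses 5+5+15+10+5+15 = 55 m², leaving 215.
Order the tenants by rent per m²: Tenant D 240 > Tenant X 210 > Tenant A 190 > Tenant E 100 > Tenant H 90 > Tenant T 80.
Tenant D: +35 to 40 (cap) ; 180 left.
Tenant X takes 55 more to reach its cap of 70 ; 125 left.
Tenant A: +75 to 85 (cap) ; 50 left.
Tenant E takes 20 more to reach its cap of 35 ; 30 left.
Tenant H: +30 (room for 65) → 35. Pool exhausted.
Total = 240×40 + 80×5 + 210×70 + 190×85 + 90×35 + 100×35 = 47500.

47500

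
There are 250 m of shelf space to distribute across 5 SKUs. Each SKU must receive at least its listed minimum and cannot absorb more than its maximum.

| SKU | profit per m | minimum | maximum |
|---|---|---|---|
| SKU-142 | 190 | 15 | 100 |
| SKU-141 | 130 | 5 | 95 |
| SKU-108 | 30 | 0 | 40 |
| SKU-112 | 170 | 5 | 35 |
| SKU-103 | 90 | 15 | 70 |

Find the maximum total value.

39100

Meeting every minimum uses 15+5+0+5+15 = 40 m, leaving 210.
Rank by profit per m: SKU-142 190 > SKU-112 170 > SKU-141 130 > SKU-103 90 > SKU-108 30.
SKU-142: +85 to 100 (cap) → 125 left.
SKU-112 takes 30 more to reach its cap of 35 → 95 left.
SKU-141: +90 to 95 (cap) → 5 left.
SKU-103: +5 (room for 55) → 20. Pool exhausted.
Total = 190×100 + 130×95 + 170×35 + 90×20 = 39100.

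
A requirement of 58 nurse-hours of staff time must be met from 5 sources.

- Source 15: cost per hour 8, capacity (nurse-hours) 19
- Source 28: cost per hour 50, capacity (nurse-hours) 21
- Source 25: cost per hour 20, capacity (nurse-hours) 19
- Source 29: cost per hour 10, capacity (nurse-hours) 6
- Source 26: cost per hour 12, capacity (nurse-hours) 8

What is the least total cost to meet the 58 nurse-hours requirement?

Use sources in increasing cost order.
Source 15 (8): use full 19 ; 39 nurse-hours to go.
Take 6 from Source 29 at 10 ; need 33 more.
Take 8 from Source 26 at 12 ; need 25 more.
Take 19 from Source 25 at 20 ; need 6 more.
Take 6 from Source 28 at 50 to finish.
Cost = 19×8 + 6×10 + 8×12 + 19×20 + 6×50 = 988.

988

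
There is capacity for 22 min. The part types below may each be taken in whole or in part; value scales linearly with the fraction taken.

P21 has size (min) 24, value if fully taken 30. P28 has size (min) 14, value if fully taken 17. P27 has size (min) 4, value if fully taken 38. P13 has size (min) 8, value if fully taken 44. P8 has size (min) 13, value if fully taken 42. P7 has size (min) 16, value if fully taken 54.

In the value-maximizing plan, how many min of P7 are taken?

Best value per unit of size first: P27 38/4≈9.5, P13 44/8≈5.5, P7 54/16≈3.38, P8 42/13≈3.23, P21 30/24≈1.25, P28 17/14≈1.21.
All 4 min of P27 fit (value 38) ; 18 remain.
P13: take in full, 8 min for value 44 ; 10 left.
Only 10 min remain; take 10/16 of P7 for value 54×10/16 = 33.75.

10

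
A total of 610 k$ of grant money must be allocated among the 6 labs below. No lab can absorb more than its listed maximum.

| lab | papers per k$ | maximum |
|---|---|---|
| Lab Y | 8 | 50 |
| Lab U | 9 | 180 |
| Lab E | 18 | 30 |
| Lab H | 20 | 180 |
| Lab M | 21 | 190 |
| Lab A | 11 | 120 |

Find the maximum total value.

10260

Highest papers per k$ first: Lab M 21 > Lab H 20 > Lab E 18 > Lab A 11 > Lab U 9 > Lab Y 8.
Give Lab M 190 to hit its cap of 190 — 420 left.
Lab H: +180 to 180 (cap) — 240 left.
Give Lab E 30 to hit its cap of 30 — 210 left.
Lab A: +120 to 120 (cap) — 90 left.
Lab U: +90 (room for 180) → 90. Pool exhausted.
Total = 9×90 + 18×30 + 20×180 + 21×190 + 11×120 = 10260.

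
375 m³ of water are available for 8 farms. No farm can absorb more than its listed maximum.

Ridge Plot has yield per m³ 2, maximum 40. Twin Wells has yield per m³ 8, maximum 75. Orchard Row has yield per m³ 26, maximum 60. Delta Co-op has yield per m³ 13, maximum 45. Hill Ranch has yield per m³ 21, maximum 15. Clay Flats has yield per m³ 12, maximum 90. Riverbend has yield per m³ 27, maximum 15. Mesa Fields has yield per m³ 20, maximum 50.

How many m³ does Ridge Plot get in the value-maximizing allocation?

25

Rank by yield per m³: Riverbend 27 > Orchard Row 26 > Hill Ranch 21 > Mesa Fields 20 > Delta Co-op 13 > Clay Flats 12 > Twin Wells 8 > Ridge Plot 2.
Give Riverbend 15 to hit its cap of 15 — 360 left.
Give Orchard Row 60 to hit its cap of 60 — 300 left.
Hill Ranch takes 15 to reach its cap of 15 — 285 left.
Give Mesa Fields 50 to hit its cap of 50 — 235 left.
Delta Co-op takes 45 to reach its cap of 45 — 190 left.
Give Clay Flats 90 to hit its cap of 90 — 100 left.
Twin Wells: +75 to 75 (cap) — 25 left.
Ridge Plot has room for 40 but only 25 remain, so it gets 25.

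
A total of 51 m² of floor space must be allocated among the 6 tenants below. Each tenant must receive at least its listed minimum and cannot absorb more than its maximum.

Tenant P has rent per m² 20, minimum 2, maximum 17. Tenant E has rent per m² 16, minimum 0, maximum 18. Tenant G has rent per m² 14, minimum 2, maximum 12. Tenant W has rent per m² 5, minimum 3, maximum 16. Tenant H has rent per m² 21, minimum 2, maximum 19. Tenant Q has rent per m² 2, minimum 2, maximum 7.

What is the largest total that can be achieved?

Meeting every minimum uses 2+0+2+3+2+2 = 11 m², leaving 40.
Rank by rent per m²: Tenant H 21 > Tenant P 20 > Tenant E 16 > Tenant G 14 > Tenant W 5 > Tenant Q 2.
Give Tenant H 17 more to hit its cap of 19 — 23 left.
Give Tenant P 15 more to hit its cap of 17 — 8 left.
Only 8 left; Tenant E takes them to reach 8.
Total = 20×17 + 16×8 + 14×2 + 5×3 + 21×19 + 2×2 = 914.

914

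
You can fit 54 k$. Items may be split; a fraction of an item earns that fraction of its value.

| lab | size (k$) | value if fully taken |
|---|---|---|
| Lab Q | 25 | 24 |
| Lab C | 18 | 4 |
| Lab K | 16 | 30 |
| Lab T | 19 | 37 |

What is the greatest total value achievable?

Rank by value-to-size ratio: Lab T 37/19≈1.95, Lab K 30/16≈1.88, Lab Q 24/25≈0.96, Lab C 4/18≈0.222.
Lab T: take in full, 19 k$ for value 37 — 35 left.
Take all of Lab K (16 k$, value 30) — 19 k$ left.
Only 19 k$ remain; take 19/25 of Lab Q for value 24×19/25 = 18.24.
Total value = 85.24.

85.24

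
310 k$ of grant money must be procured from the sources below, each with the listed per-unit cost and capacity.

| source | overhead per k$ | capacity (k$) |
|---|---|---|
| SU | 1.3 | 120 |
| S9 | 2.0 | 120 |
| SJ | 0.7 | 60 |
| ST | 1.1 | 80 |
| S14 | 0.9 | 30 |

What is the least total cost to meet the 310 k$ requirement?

353

Fill from the cheapest source first.
SJ at 0.7: take all 60 k$ → 250 still needed.
S14 (0.9): use full 30 → 220 k$ to go.
ST (1.1): use full 80 → 140 k$ to go.
Take 120 from SU at 1.3 → need 20 more.
Take 20 from S9 at 2.0 to finish.
Cost = 60×0.7 + 30×0.9 + 80×1.1 + 120×1.3 + 20×2.0 = 353.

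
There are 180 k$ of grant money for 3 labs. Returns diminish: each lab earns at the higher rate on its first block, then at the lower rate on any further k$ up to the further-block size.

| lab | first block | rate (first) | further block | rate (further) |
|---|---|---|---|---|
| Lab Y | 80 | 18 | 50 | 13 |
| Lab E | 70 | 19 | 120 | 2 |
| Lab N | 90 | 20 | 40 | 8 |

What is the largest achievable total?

3490

Treat each block as its own option and order by rate: Lab N/tier1 20 > Lab E/tier1 19 > Lab Y/tier1 18 > Lab Y/tier2 13 > Lab N/tier2 8 > Lab E/tier2 2.
Lab N/tier1 (20): +90 → 90 left.
Lab E tier1 at 19: fill all 70 → 20 left.
Lab Y tier1 at 18: only 20 left, fill 20.
Total = 20×90 + 19×70 + 18×20 = 3490.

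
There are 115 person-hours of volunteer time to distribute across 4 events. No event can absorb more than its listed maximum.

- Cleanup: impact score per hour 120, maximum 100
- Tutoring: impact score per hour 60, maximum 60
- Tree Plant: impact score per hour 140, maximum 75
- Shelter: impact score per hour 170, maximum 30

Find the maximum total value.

16800

Order the events by impact score per hour: Shelter 170 > Tree Plant 140 > Cleanup 120 > Tutoring 60.
Give Shelter 30 to hit its cap of 30 ; 85 left.
Give Tree Plant 75 to hit its cap of 75 ; 10 left.
Cleanup: +10 (room for 100) → 10. Pool exhausted.
Total = 120×10 + 140×75 + 170×30 = 16800.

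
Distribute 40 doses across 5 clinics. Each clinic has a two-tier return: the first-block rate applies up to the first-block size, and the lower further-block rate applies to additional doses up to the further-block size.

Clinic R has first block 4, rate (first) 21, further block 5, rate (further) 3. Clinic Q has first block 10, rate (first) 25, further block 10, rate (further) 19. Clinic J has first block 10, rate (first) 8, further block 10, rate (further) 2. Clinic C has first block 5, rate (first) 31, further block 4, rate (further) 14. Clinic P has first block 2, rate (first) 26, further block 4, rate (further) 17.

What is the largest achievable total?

863

Rank every tier by rate: Clinic C/tier1 31 > Clinic P/tier1 26 > Clinic Q/tier1 25 > Clinic R/tier1 21 > Clinic Q/tier2 19 > Clinic P/tier2 17 > Clinic C/tier2 14 > Clinic J/tier1 8 > Clinic R/tier2 3 > Clinic J/tier2 2.
Fill Clinic C tier1 block (5 at 31) → 35 left.
Clinic P tier1 at 26: fill all 2 → 33 left.
Clinic Q/tier1 (25): +10 → 23 left.
Clinic R/tier1 (21): +4 → 19 left.
Clinic Q tier2 at 19: fill all 10 → 9 left.
Clinic P/tier2 (17): +4 → 5 left.
Clinic C/tier2 (14): +4 → 1 left.
1 remain; put them into Clinic J tier1 at 8.
Total = 31×5 + 26×2 + 25×10 + 21×4 + 19×10 + 17×4 + 14×4 + 8×1 = 863.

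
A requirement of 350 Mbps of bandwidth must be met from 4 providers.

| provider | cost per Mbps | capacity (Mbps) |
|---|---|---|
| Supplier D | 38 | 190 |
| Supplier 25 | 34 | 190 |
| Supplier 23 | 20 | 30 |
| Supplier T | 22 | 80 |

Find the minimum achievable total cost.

Cheapest first:
Supplier 23 (20): use full 30 — 320 Mbps to go.
Take 80 from Supplier T at 22 — need 240 more.
Supplier 25 (34): use full 190 — 50 Mbps to go.
Supplier D (38): take the remaining 50 — done.
Cost = 30×20 + 80×22 + 190×34 + 50×38 = 10720.

10720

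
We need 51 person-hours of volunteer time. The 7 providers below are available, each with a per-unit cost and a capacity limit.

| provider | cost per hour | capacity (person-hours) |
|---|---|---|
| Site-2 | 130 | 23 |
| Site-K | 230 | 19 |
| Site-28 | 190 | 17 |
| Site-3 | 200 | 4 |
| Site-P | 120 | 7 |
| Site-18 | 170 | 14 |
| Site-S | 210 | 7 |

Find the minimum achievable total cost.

7540

Use providers in increasing cost order.
Site-P at 120: take all 7 person-hours → 44 still needed.
Take 23 from Site-2 at 130 → need 21 more.
Site-18 at 170: take all 14 person-hours → 7 still needed.
Take 7 from Site-28 at 190 to finish.
Site-3, Site-S, Site-K: unused.
Cost = 7×120 + 23×130 + 14×170 + 7×190 = 7540.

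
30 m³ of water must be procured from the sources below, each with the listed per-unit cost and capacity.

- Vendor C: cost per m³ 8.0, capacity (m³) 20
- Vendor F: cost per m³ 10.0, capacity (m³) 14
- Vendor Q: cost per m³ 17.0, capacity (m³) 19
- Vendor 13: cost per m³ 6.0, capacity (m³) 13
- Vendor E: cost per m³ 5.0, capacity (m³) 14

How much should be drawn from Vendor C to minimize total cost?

3

Use sources in increasing cost order.
Vendor E at 5.0: take all 14 m³ — 16 still needed.
Take 13 from Vendor 13 at 6.0 — need 3 more.
Vendor C (8.0): take the remaining 3 — done.
Vendor F, Vendor Q: unused.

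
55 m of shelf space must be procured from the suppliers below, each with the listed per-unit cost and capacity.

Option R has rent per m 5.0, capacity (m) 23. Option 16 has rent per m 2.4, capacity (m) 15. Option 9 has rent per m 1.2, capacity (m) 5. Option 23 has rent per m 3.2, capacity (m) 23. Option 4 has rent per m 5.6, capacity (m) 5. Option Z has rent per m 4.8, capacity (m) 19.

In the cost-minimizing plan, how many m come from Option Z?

12

Fill from the cheapest supplier first.
Take 5 from Option 9 at 1.2 ; need 50 more.
Option 16 at 2.4: take all 15 m ; 35 still needed.
Option 23 at 3.2: take all 23 m ; 12 still needed.
Option Z (4.8): take the remaining 12 ; done.
Option R, Option 4: unused.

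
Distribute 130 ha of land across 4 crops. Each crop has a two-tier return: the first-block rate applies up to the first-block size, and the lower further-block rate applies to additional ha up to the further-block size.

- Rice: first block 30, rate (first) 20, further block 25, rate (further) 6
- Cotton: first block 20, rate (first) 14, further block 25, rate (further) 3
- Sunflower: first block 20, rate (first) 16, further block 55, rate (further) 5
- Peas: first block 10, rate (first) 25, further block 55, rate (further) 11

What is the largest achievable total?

2000

Rank every tier by rate: Peas/tier1 25 > Rice/tier1 20 > Sunflower/tier1 16 > Cotton/tier1 14 > Peas/tier2 11 > Rice/tier2 6 > Sunflower/tier2 5 > Cotton/tier2 3.
Peas/tier1 (25): +10 ; 120 left.
Fill Rice tier1 block (30 at 20) ; 90 left.
Sunflower tier1 at 16: fill all 20 ; 70 left.
Cotton tier1 at 14: fill all 20 ; 50 left.
Peas tier2 at 11: only 50 left, fill 50.
Total = 25×10 + 20×30 + 16×20 + 14×20 + 11×50 = 2000.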